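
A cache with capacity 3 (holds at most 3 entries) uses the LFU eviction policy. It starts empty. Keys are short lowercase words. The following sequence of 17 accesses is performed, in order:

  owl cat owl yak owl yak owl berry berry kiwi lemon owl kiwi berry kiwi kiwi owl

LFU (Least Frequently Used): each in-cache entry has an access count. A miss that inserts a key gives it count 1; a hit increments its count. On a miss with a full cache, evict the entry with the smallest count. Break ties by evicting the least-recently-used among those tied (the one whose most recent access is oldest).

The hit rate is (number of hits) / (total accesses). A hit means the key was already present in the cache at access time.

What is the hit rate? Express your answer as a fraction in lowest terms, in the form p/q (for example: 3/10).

Answer: 10/17

Derivation:
LFU simulation (capacity=3):
  1. access owl: MISS. Cache: [owl(c=1)]
  2. access cat: MISS. Cache: [owl(c=1) cat(c=1)]
  3. access owl: HIT, count now 2. Cache: [cat(c=1) owl(c=2)]
  4. access yak: MISS. Cache: [cat(c=1) yak(c=1) owl(c=2)]
  5. access owl: HIT, count now 3. Cache: [cat(c=1) yak(c=1) owl(c=3)]
  6. access yak: HIT, count now 2. Cache: [cat(c=1) yak(c=2) owl(c=3)]
  7. access owl: HIT, count now 4. Cache: [cat(c=1) yak(c=2) owl(c=4)]
  8. access berry: MISS, evict cat(c=1). Cache: [berry(c=1) yak(c=2) owl(c=4)]
  9. access berry: HIT, count now 2. Cache: [yak(c=2) berry(c=2) owl(c=4)]
  10. access kiwi: MISS, evict yak(c=2). Cache: [kiwi(c=1) berry(c=2) owl(c=4)]
  11. access lemon: MISS, evict kiwi(c=1). Cache: [lemon(c=1) berry(c=2) owl(c=4)]
  12. access owl: HIT, count now 5. Cache: [lemon(c=1) berry(c=2) owl(c=5)]
  13. access kiwi: MISS, evict lemon(c=1). Cache: [kiwi(c=1) berry(c=2) owl(c=5)]
  14. access berry: HIT, count now 3. Cache: [kiwi(c=1) berry(c=3) owl(c=5)]
  15. access kiwi: HIT, count now 2. Cache: [kiwi(c=2) berry(c=3) owl(c=5)]
  16. access kiwi: HIT, count now 3. Cache: [berry(c=3) kiwi(c=3) owl(c=5)]
  17. access owl: HIT, count now 6. Cache: [berry(c=3) kiwi(c=3) owl(c=6)]
Total: 10 hits, 7 misses, 4 evictions

Hit rate = 10/17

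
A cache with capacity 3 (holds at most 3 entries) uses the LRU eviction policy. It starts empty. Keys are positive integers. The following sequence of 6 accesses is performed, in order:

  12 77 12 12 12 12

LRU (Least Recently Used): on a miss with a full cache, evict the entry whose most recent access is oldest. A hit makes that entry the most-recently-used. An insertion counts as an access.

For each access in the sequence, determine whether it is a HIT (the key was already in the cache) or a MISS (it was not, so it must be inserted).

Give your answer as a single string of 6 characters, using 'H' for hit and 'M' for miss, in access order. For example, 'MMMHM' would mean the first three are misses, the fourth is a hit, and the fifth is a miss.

LRU simulation (capacity=3):
  1. access 12: MISS. Cache (LRU->MRU): [12]
  2. access 77: MISS. Cache (LRU->MRU): [12 77]
  3. access 12: HIT. Cache (LRU->MRU): [77 12]
  4. access 12: HIT. Cache (LRU->MRU): [77 12]
  5. access 12: HIT. Cache (LRU->MRU): [77 12]
  6. access 12: HIT. Cache (LRU->MRU): [77 12]
Total: 4 hits, 2 misses, 0 evictions

Answer: MMHHHH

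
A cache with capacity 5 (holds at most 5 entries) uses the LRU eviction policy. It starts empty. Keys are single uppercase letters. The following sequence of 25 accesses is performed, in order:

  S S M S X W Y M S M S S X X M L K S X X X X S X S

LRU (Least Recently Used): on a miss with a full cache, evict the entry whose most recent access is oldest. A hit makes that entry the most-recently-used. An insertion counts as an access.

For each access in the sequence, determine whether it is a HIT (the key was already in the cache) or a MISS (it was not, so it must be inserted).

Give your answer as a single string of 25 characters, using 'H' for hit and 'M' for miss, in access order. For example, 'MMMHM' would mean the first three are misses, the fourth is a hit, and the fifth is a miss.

LRU simulation (capacity=5):
  1. access S: MISS. Cache (LRU->MRU): [S]
  2. access S: HIT. Cache (LRU->MRU): [S]
  3. access M: MISS. Cache (LRU->MRU): [S M]
  4. access S: HIT. Cache (LRU->MRU): [M S]
  5. access X: MISS. Cache (LRU->MRU): [M S X]
  6. access W: MISS. Cache (LRU->MRU): [M S X W]
  7. access Y: MISS. Cache (LRU->MRU): [M S X W Y]
  8. access M: HIT. Cache (LRU->MRU): [S X W Y M]
  9. access S: HIT. Cache (LRU->MRU): [X W Y M S]
  10. access M: HIT. Cache (LRU->MRU): [X W Y S M]
  11. access S: HIT. Cache (LRU->MRU): [X W Y M S]
  12. access S: HIT. Cache (LRU->MRU): [X W Y M S]
  13. access X: HIT. Cache (LRU->MRU): [W Y M S X]
  14. access X: HIT. Cache (LRU->MRU): [W Y M S X]
  15. access M: HIT. Cache (LRU->MRU): [W Y S X M]
  16. access L: MISS, evict W. Cache (LRU->MRU): [Y S X M L]
  17. access K: MISS, evict Y. Cache (LRU->MRU): [S X M L K]
  18. access S: HIT. Cache (LRU->MRU): [X M L K S]
  19. access X: HIT. Cache (LRU->MRU): [M L K S X]
  20. access X: HIT. Cache (LRU->MRU): [M L K S X]
  21. access X: HIT. Cache (LRU->MRU): [M L K S X]
  22. access X: HIT. Cache (LRU->MRU): [M L K S X]
  23. access S: HIT. Cache (LRU->MRU): [M L K X S]
  24. access X: HIT. Cache (LRU->MRU): [M L K S X]
  25. access S: HIT. Cache (LRU->MRU): [M L K X S]
Total: 18 hits, 7 misses, 2 evictions

Answer: MHMHMMMHHHHHHHHMMHHHHHHHH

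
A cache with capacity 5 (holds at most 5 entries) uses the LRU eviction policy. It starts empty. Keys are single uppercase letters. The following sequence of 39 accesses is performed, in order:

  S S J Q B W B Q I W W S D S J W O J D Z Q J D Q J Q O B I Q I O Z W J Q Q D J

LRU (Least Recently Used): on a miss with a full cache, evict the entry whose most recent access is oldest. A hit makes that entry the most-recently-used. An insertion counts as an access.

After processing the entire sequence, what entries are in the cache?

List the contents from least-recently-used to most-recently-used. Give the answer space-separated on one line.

Answer: Z W Q D J

Derivation:
LRU simulation (capacity=5):
  1. access S: MISS. Cache (LRU->MRU): [S]
  2. access S: HIT. Cache (LRU->MRU): [S]
  3. access J: MISS. Cache (LRU->MRU): [S J]
  4. access Q: MISS. Cache (LRU->MRU): [S J Q]
  5. access B: MISS. Cache (LRU->MRU): [S J Q B]
  6. access W: MISS. Cache (LRU->MRU): [S J Q B W]
  7. access B: HIT. Cache (LRU->MRU): [S J Q W B]
  8. access Q: HIT. Cache (LRU->MRU): [S J W B Q]
  9. access I: MISS, evict S. Cache (LRU->MRU): [J W B Q I]
  10. access W: HIT. Cache (LRU->MRU): [J B Q I W]
  11. access W: HIT. Cache (LRU->MRU): [J B Q I W]
  12. access S: MISS, evict J. Cache (LRU->MRU): [B Q I W S]
  13. access D: MISS, evict B. Cache (LRU->MRU): [Q I W S D]
  14. access S: HIT. Cache (LRU->MRU): [Q I W D S]
  15. access J: MISS, evict Q. Cache (LRU->MRU): [I W D S J]
  16. access W: HIT. Cache (LRU->MRU): [I D S J W]
  17. access O: MISS, evict I. Cache (LRU->MRU): [D S J W O]
  18. access J: HIT. Cache (LRU->MRU): [D S W O J]
  19. access D: HIT. Cache (LRU->MRU): [S W O J D]
  20. access Z: MISS, evict S. Cache (LRU->MRU): [W O J D Z]
  21. access Q: MISS, evict W. Cache (LRU->MRU): [O J D Z Q]
  22. access J: HIT. Cache (LRU->MRU): [O D Z Q J]
  23. access D: HIT. Cache (LRU->MRU): [O Z Q J D]
  24. access Q: HIT. Cache (LRU->MRU): [O Z J D Q]
  25. access J: HIT. Cache (LRU->MRU): [O Z D Q J]
  26. access Q: HIT. Cache (LRU->MRU): [O Z D J Q]
  27. access O: HIT. Cache (LRU->MRU): [Z D J Q O]
  28. access B: MISS, evict Z. Cache (LRU->MRU): [D J Q O B]
  29. access I: MISS, evict D. Cache (LRU->MRU): [J Q O B I]
  30. access Q: HIT. Cache (LRU->MRU): [J O B I Q]
  31. access I: HIT. Cache (LRU->MRU): [J O B Q I]
  32. access O: HIT. Cache (LRU->MRU): [J B Q I O]
  33. access Z: MISS, evict J. Cache (LRU->MRU): [B Q I O Z]
  34. access W: MISS, evict B. Cache (LRU->MRU): [Q I O Z W]
  35. access J: MISS, evict Q. Cache (LRU->MRU): [I O Z W J]
  36. access Q: MISS, evict I. Cache (LRU->MRU): [O Z W J Q]
  37. access Q: HIT. Cache (LRU->MRU): [O Z W J Q]
  38. access D: MISS, evict O. Cache (LRU->MRU): [Z W J Q D]
  39. access J: HIT. Cache (LRU->MRU): [Z W Q D J]
Total: 20 hits, 19 misses, 14 evictions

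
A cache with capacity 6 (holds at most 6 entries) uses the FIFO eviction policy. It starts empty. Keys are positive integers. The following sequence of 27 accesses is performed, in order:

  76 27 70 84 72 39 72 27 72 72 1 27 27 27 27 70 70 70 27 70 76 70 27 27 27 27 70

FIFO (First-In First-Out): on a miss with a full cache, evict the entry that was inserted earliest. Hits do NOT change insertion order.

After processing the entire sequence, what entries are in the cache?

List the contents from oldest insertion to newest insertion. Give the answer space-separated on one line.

FIFO simulation (capacity=6):
  1. access 76: MISS. Cache (old->new): [76]
  2. access 27: MISS. Cache (old->new): [76 27]
  3. access 70: MISS. Cache (old->new): [76 27 70]
  4. access 84: MISS. Cache (old->new): [76 27 70 84]
  5. access 72: MISS. Cache (old->new): [76 27 70 84 72]
  6. access 39: MISS. Cache (old->new): [76 27 70 84 72 39]
  7. access 72: HIT. Cache (old->new): [76 27 70 84 72 39]
  8. access 27: HIT. Cache (old->new): [76 27 70 84 72 39]
  9. access 72: HIT. Cache (old->new): [76 27 70 84 72 39]
  10. access 72: HIT. Cache (old->new): [76 27 70 84 72 39]
  11. access 1: MISS, evict 76. Cache (old->new): [27 70 84 72 39 1]
  12. access 27: HIT. Cache (old->new): [27 70 84 72 39 1]
  13. access 27: HIT. Cache (old->new): [27 70 84 72 39 1]
  14. access 27: HIT. Cache (old->new): [27 70 84 72 39 1]
  15. access 27: HIT. Cache (old->new): [27 70 84 72 39 1]
  16. access 70: HIT. Cache (old->new): [27 70 84 72 39 1]
  17. access 70: HIT. Cache (old->new): [27 70 84 72 39 1]
  18. access 70: HIT. Cache (old->new): [27 70 84 72 39 1]
  19. access 27: HIT. Cache (old->new): [27 70 84 72 39 1]
  20. access 70: HIT. Cache (old->new): [27 70 84 72 39 1]
  21. access 76: MISS, evict 27. Cache (old->new): [70 84 72 39 1 76]
  22. access 70: HIT. Cache (old->new): [70 84 72 39 1 76]
  23. access 27: MISS, evict 70. Cache (old->new): [84 72 39 1 76 27]
  24. access 27: HIT. Cache (old->new): [84 72 39 1 76 27]
  25. access 27: HIT. Cache (old->new): [84 72 39 1 76 27]
  26. access 27: HIT. Cache (old->new): [84 72 39 1 76 27]
  27. access 70: MISS, evict 84. Cache (old->new): [72 39 1 76 27 70]
Total: 17 hits, 10 misses, 4 evictions

Answer: 72 39 1 76 27 70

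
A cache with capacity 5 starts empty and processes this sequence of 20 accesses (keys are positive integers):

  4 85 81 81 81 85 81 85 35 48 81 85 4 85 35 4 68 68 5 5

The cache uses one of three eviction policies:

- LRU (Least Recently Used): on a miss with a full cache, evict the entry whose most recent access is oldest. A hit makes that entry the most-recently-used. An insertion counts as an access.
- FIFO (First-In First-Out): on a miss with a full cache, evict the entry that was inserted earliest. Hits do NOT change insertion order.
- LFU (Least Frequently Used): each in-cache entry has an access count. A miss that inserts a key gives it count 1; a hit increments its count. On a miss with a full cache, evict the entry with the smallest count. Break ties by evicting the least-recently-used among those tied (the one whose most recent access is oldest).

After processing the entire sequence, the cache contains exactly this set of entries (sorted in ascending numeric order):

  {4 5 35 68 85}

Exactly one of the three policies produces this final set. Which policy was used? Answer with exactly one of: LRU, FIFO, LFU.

Simulating under each policy and comparing final sets:
  LRU: final set = {4 5 35 68 85} -> MATCHES target
  FIFO: final set = {5 35 48 68 81} -> differs
  LFU: final set = {4 5 68 81 85} -> differs
Only LRU produces the target set.

Answer: LRU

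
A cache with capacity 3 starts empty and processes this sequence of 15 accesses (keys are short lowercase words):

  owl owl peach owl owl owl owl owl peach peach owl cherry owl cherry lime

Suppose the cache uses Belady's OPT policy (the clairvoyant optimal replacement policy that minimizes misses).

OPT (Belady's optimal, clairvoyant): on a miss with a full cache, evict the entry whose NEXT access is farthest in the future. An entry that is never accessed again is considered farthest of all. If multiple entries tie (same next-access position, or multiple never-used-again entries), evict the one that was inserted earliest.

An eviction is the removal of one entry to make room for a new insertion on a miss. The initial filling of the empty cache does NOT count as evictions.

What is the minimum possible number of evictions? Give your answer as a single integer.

Answer: 1

Derivation:
OPT (Belady) simulation (capacity=3):
  1. access owl: MISS. Cache: [owl]
  2. access owl: HIT. Next use of owl: step 4. Cache: [owl]
  3. access peach: MISS. Cache: [owl peach]
  4. access owl: HIT. Next use of owl: step 5. Cache: [owl peach]
  5. access owl: HIT. Next use of owl: step 6. Cache: [owl peach]
  6. access owl: HIT. Next use of owl: step 7. Cache: [owl peach]
  7. access owl: HIT. Next use of owl: step 8. Cache: [owl peach]
  8. access owl: HIT. Next use of owl: step 11. Cache: [owl peach]
  9. access peach: HIT. Next use of peach: step 10. Cache: [owl peach]
  10. access peach: HIT. Next use of peach: never. Cache: [owl peach]
  11. access owl: HIT. Next use of owl: step 13. Cache: [owl peach]
  12. access cherry: MISS. Cache: [owl peach cherry]
  13. access owl: HIT. Next use of owl: never. Cache: [owl peach cherry]
  14. access cherry: HIT. Next use of cherry: never. Cache: [owl peach cherry]
  15. access lime: MISS, evict owl (next use: never). Cache: [peach cherry lime]
Total: 11 hits, 4 misses, 1 evictions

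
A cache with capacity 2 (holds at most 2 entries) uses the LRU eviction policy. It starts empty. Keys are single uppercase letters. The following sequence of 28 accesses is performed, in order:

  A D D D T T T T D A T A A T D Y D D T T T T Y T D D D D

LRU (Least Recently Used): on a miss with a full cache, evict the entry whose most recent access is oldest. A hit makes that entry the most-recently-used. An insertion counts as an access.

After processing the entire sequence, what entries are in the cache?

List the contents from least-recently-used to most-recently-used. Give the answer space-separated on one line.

LRU simulation (capacity=2):
  1. access A: MISS. Cache (LRU->MRU): [A]
  2. access D: MISS. Cache (LRU->MRU): [A D]
  3. access D: HIT. Cache (LRU->MRU): [A D]
  4. access D: HIT. Cache (LRU->MRU): [A D]
  5. access T: MISS, evict A. Cache (LRU->MRU): [D T]
  6. access T: HIT. Cache (LRU->MRU): [D T]
  7. access T: HIT. Cache (LRU->MRU): [D T]
  8. access T: HIT. Cache (LRU->MRU): [D T]
  9. access D: HIT. Cache (LRU->MRU): [T D]
  10. access A: MISS, evict T. Cache (LRU->MRU): [D A]
  11. access T: MISS, evict D. Cache (LRU->MRU): [A T]
  12. access A: HIT. Cache (LRU->MRU): [T A]
  13. access A: HIT. Cache (LRU->MRU): [T A]
  14. access T: HIT. Cache (LRU->MRU): [A T]
  15. access D: MISS, evict A. Cache (LRU->MRU): [T D]
  16. access Y: MISS, evict T. Cache (LRU->MRU): [D Y]
  17. access D: HIT. Cache (LRU->MRU): [Y D]
  18. access D: HIT. Cache (LRU->MRU): [Y D]
  19. access T: MISS, evict Y. Cache (LRU->MRU): [D T]
  20. access T: HIT. Cache (LRU->MRU): [D T]
  21. access T: HIT. Cache (LRU->MRU): [D T]
  22. access T: HIT. Cache (LRU->MRU): [D T]
  23. access Y: MISS, evict D. Cache (LRU->MRU): [T Y]
  24. access T: HIT. Cache (LRU->MRU): [Y T]
  25. access D: MISS, evict Y. Cache (LRU->MRU): [T D]
  26. access D: HIT. Cache (LRU->MRU): [T D]
  27. access D: HIT. Cache (LRU->MRU): [T D]
  28. access D: HIT. Cache (LRU->MRU): [T D]
Total: 18 hits, 10 misses, 8 evictions

Answer: T D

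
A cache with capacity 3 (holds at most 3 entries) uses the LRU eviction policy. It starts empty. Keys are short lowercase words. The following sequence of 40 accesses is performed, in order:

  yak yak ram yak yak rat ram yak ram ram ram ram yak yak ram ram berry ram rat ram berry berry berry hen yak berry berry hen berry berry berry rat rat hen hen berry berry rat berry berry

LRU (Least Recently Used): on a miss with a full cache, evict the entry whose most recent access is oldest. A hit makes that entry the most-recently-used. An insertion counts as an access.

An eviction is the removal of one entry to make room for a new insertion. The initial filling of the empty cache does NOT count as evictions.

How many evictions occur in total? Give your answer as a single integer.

LRU simulation (capacity=3):
  1. access yak: MISS. Cache (LRU->MRU): [yak]
  2. access yak: HIT. Cache (LRU->MRU): [yak]
  3. access ram: MISS. Cache (LRU->MRU): [yak ram]
  4. access yak: HIT. Cache (LRU->MRU): [ram yak]
  5. access yak: HIT. Cache (LRU->MRU): [ram yak]
  6. access rat: MISS. Cache (LRU->MRU): [ram yak rat]
  7. access ram: HIT. Cache (LRU->MRU): [yak rat ram]
  8. access yak: HIT. Cache (LRU->MRU): [rat ram yak]
  9. access ram: HIT. Cache (LRU->MRU): [rat yak ram]
  10. access ram: HIT. Cache (LRU->MRU): [rat yak ram]
  11. access ram: HIT. Cache (LRU->MRU): [rat yak ram]
  12. access ram: HIT. Cache (LRU->MRU): [rat yak ram]
  13. access yak: HIT. Cache (LRU->MRU): [rat ram yak]
  14. access yak: HIT. Cache (LRU->MRU): [rat ram yak]
  15. access ram: HIT. Cache (LRU->MRU): [rat yak ram]
  16. access ram: HIT. Cache (LRU->MRU): [rat yak ram]
  17. access berry: MISS, evict rat. Cache (LRU->MRU): [yak ram berry]
  18. access ram: HIT. Cache (LRU->MRU): [yak berry ram]
  19. access rat: MISS, evict yak. Cache (LRU->MRU): [berry ram rat]
  20. access ram: HIT. Cache (LRU->MRU): [berry rat ram]
  21. access berry: HIT. Cache (LRU->MRU): [rat ram berry]
  22. access berry: HIT. Cache (LRU->MRU): [rat ram berry]
  23. access berry: HIT. Cache (LRU->MRU): [rat ram berry]
  24. access hen: MISS, evict rat. Cache (LRU->MRU): [ram berry hen]
  25. access yak: MISS, evict ram. Cache (LRU->MRU): [berry hen yak]
  26. access berry: HIT. Cache (LRU->MRU): [hen yak berry]
  27. access berry: HIT. Cache (LRU->MRU): [hen yak berry]
  28. access hen: HIT. Cache (LRU->MRU): [yak berry hen]
  29. access berry: HIT. Cache (LRU->MRU): [yak hen berry]
  30. access berry: HIT. Cache (LRU->MRU): [yak hen berry]
  31. access berry: HIT. Cache (LRU->MRU): [yak hen berry]
  32. access rat: MISS, evict yak. Cache (LRU->MRU): [hen berry rat]
  33. access rat: HIT. Cache (LRU->MRU): [hen berry rat]
  34. access hen: HIT. Cache (LRU->MRU): [berry rat hen]
  35. access hen: HIT. Cache (LRU->MRU): [berry rat hen]
  36. access berry: HIT. Cache (LRU->MRU): [rat hen berry]
  37. access berry: HIT. Cache (LRU->MRU): [rat hen berry]
  38. access rat: HIT. Cache (LRU->MRU): [hen berry rat]
  39. access berry: HIT. Cache (LRU->MRU): [hen rat berry]
  40. access berry: HIT. Cache (LRU->MRU): [hen rat berry]
Total: 32 hits, 8 misses, 5 evictions

Answer: 5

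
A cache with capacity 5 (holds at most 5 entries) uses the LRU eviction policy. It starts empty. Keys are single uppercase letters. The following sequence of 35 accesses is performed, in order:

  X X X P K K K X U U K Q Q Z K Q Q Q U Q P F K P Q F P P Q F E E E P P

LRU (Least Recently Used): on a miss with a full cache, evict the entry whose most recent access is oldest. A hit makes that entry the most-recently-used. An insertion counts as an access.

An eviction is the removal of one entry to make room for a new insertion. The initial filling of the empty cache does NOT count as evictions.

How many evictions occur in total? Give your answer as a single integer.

LRU simulation (capacity=5):
  1. access X: MISS. Cache (LRU->MRU): [X]
  2. access X: HIT. Cache (LRU->MRU): [X]
  3. access X: HIT. Cache (LRU->MRU): [X]
  4. access P: MISS. Cache (LRU->MRU): [X P]
  5. access K: MISS. Cache (LRU->MRU): [X P K]
  6. access K: HIT. Cache (LRU->MRU): [X P K]
  7. access K: HIT. Cache (LRU->MRU): [X P K]
  8. access X: HIT. Cache (LRU->MRU): [P K X]
  9. access U: MISS. Cache (LRU->MRU): [P K X U]
  10. access U: HIT. Cache (LRU->MRU): [P K X U]
  11. access K: HIT. Cache (LRU->MRU): [P X U K]
  12. access Q: MISS. Cache (LRU->MRU): [P X U K Q]
  13. access Q: HIT. Cache (LRU->MRU): [P X U K Q]
  14. access Z: MISS, evict P. Cache (LRU->MRU): [X U K Q Z]
  15. access K: HIT. Cache (LRU->MRU): [X U Q Z K]
  16. access Q: HIT. Cache (LRU->MRU): [X U Z K Q]
  17. access Q: HIT. Cache (LRU->MRU): [X U Z K Q]
  18. access Q: HIT. Cache (LRU->MRU): [X U Z K Q]
  19. access U: HIT. Cache (LRU->MRU): [X Z K Q U]
  20. access Q: HIT. Cache (LRU->MRU): [X Z K U Q]
  21. access P: MISS, evict X. Cache (LRU->MRU): [Z K U Q P]
  22. access F: MISS, evict Z. Cache (LRU->MRU): [K U Q P F]
  23. access K: HIT. Cache (LRU->MRU): [U Q P F K]
  24. access P: HIT. Cache (LRU->MRU): [U Q F K P]
  25. access Q: HIT. Cache (LRU->MRU): [U F K P Q]
  26. access F: HIT. Cache (LRU->MRU): [U K P Q F]
  27. access P: HIT. Cache (LRU->MRU): [U K Q F P]
  28. access P: HIT. Cache (LRU->MRU): [U K Q F P]
  29. access Q: HIT. Cache (LRU->MRU): [U K F P Q]
  30. access F: HIT. Cache (LRU->MRU): [U K P Q F]
  31. access E: MISS, evict U. Cache (LRU->MRU): [K P Q F E]
  32. access E: HIT. Cache (LRU->MRU): [K P Q F E]
  33. access E: HIT. Cache (LRU->MRU): [K P Q F E]
  34. access P: HIT. Cache (LRU->MRU): [K Q F E P]
  35. access P: HIT. Cache (LRU->MRU): [K Q F E P]
Total: 26 hits, 9 misses, 4 evictions

Answer: 4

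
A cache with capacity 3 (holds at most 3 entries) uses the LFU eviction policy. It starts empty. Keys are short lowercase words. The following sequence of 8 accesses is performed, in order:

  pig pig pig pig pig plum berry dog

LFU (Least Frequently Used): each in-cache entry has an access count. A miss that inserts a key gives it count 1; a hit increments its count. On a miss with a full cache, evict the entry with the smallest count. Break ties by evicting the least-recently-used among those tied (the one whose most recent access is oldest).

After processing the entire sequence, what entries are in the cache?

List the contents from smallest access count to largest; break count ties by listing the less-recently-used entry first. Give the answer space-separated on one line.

Answer: berry dog pig

Derivation:
LFU simulation (capacity=3):
  1. access pig: MISS. Cache: [pig(c=1)]
  2. access pig: HIT, count now 2. Cache: [pig(c=2)]
  3. access pig: HIT, count now 3. Cache: [pig(c=3)]
  4. access pig: HIT, count now 4. Cache: [pig(c=4)]
  5. access pig: HIT, count now 5. Cache: [pig(c=5)]
  6. access plum: MISS. Cache: [plum(c=1) pig(c=5)]
  7. access berry: MISS. Cache: [plum(c=1) berry(c=1) pig(c=5)]
  8. access dog: MISS, evict plum(c=1). Cache: [berry(c=1) dog(c=1) pig(c=5)]
Total: 4 hits, 4 misses, 1 evictions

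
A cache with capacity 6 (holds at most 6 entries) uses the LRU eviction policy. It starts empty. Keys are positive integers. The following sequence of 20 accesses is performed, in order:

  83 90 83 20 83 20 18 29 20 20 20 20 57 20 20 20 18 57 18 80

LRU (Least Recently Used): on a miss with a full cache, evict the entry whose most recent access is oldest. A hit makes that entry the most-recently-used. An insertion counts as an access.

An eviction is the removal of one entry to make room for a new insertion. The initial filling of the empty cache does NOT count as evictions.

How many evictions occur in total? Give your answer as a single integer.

Answer: 1

Derivation:
LRU simulation (capacity=6):
  1. access 83: MISS. Cache (LRU->MRU): [83]
  2. access 90: MISS. Cache (LRU->MRU): [83 90]
  3. access 83: HIT. Cache (LRU->MRU): [90 83]
  4. access 20: MISS. Cache (LRU->MRU): [90 83 20]
  5. access 83: HIT. Cache (LRU->MRU): [90 20 83]
  6. access 20: HIT. Cache (LRU->MRU): [90 83 20]
  7. access 18: MISS. Cache (LRU->MRU): [90 83 20 18]
  8. access 29: MISS. Cache (LRU->MRU): [90 83 20 18 29]
  9. access 20: HIT. Cache (LRU->MRU): [90 83 18 29 20]
  10. access 20: HIT. Cache (LRU->MRU): [90 83 18 29 20]
  11. access 20: HIT. Cache (LRU->MRU): [90 83 18 29 20]
  12. access 20: HIT. Cache (LRU->MRU): [90 83 18 29 20]
  13. access 57: MISS. Cache (LRU->MRU): [90 83 18 29 20 57]
  14. access 20: HIT. Cache (LRU->MRU): [90 83 18 29 57 20]
  15. access 20: HIT. Cache (LRU->MRU): [90 83 18 29 57 20]
  16. access 20: HIT. Cache (LRU->MRU): [90 83 18 29 57 20]
  17. access 18: HIT. Cache (LRU->MRU): [90 83 29 57 20 18]
  18. access 57: HIT. Cache (LRU->MRU): [90 83 29 20 18 57]
  19. access 18: HIT. Cache (LRU->MRU): [90 83 29 20 57 18]
  20. access 80: MISS, evict 90. Cache (LRU->MRU): [83 29 20 57 18 80]
Total: 13 hits, 7 misses, 1 evictions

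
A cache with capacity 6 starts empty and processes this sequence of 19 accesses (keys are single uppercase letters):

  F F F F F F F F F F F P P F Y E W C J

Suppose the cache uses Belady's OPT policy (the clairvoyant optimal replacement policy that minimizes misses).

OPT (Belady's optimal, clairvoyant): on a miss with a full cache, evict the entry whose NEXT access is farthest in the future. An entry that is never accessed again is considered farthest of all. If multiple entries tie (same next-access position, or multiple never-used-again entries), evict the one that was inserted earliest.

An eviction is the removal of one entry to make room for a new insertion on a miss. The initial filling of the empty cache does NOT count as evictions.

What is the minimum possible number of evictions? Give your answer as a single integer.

Answer: 1

Derivation:
OPT (Belady) simulation (capacity=6):
  1. access F: MISS. Cache: [F]
  2. access F: HIT. Next use of F: step 3. Cache: [F]
  3. access F: HIT. Next use of F: step 4. Cache: [F]
  4. access F: HIT. Next use of F: step 5. Cache: [F]
  5. access F: HIT. Next use of F: step 6. Cache: [F]
  6. access F: HIT. Next use of F: step 7. Cache: [F]
  7. access F: HIT. Next use of F: step 8. Cache: [F]
  8. access F: HIT. Next use of F: step 9. Cache: [F]
  9. access F: HIT. Next use of F: step 10. Cache: [F]
  10. access F: HIT. Next use of F: step 11. Cache: [F]
  11. access F: HIT. Next use of F: step 14. Cache: [F]
  12. access P: MISS. Cache: [F P]
  13. access P: HIT. Next use of P: never. Cache: [F P]
  14. access F: HIT. Next use of F: never. Cache: [F P]
  15. access Y: MISS. Cache: [F P Y]
  16. access E: MISS. Cache: [F P Y E]
  17. access W: MISS. Cache: [F P Y E W]
  18. access C: MISS. Cache: [F P Y E W C]
  19. access J: MISS, evict F (next use: never). Cache: [P Y E W C J]
Total: 12 hits, 7 misses, 1 evictions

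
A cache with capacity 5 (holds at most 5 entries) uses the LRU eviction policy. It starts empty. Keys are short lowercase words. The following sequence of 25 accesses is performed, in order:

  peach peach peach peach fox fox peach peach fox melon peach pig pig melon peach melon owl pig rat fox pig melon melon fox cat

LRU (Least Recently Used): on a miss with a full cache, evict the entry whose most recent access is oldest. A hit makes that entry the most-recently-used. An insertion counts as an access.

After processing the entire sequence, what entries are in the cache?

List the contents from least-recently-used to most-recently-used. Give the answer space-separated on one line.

LRU simulation (capacity=5):
  1. access peach: MISS. Cache (LRU->MRU): [peach]
  2. access peach: HIT. Cache (LRU->MRU): [peach]
  3. access peach: HIT. Cache (LRU->MRU): [peach]
  4. access peach: HIT. Cache (LRU->MRU): [peach]
  5. access fox: MISS. Cache (LRU->MRU): [peach fox]
  6. access fox: HIT. Cache (LRU->MRU): [peach fox]
  7. access peach: HIT. Cache (LRU->MRU): [fox peach]
  8. access peach: HIT. Cache (LRU->MRU): [fox peach]
  9. access fox: HIT. Cache (LRU->MRU): [peach fox]
  10. access melon: MISS. Cache (LRU->MRU): [peach fox melon]
  11. access peach: HIT. Cache (LRU->MRU): [fox melon peach]
  12. access pig: MISS. Cache (LRU->MRU): [fox melon peach pig]
  13. access pig: HIT. Cache (LRU->MRU): [fox melon peach pig]
  14. access melon: HIT. Cache (LRU->MRU): [fox peach pig melon]
  15. access peach: HIT. Cache (LRU->MRU): [fox pig melon peach]
  16. access melon: HIT. Cache (LRU->MRU): [fox pig peach melon]
  17. access owl: MISS. Cache (LRU->MRU): [fox pig peach melon owl]
  18. access pig: HIT. Cache (LRU->MRU): [fox peach melon owl pig]
  19. access rat: MISS, evict fox. Cache (LRU->MRU): [peach melon owl pig rat]
  20. access fox: MISS, evict peach. Cache (LRU->MRU): [melon owl pig rat fox]
  21. access pig: HIT. Cache (LRU->MRU): [melon owl rat fox pig]
  22. access melon: HIT. Cache (LRU->MRU): [owl rat fox pig melon]
  23. access melon: HIT. Cache (LRU->MRU): [owl rat fox pig melon]
  24. access fox: HIT. Cache (LRU->MRU): [owl rat pig melon fox]
  25. access cat: MISS, evict owl. Cache (LRU->MRU): [rat pig melon fox cat]
Total: 17 hits, 8 misses, 3 evictions

Answer: rat pig melon fox cat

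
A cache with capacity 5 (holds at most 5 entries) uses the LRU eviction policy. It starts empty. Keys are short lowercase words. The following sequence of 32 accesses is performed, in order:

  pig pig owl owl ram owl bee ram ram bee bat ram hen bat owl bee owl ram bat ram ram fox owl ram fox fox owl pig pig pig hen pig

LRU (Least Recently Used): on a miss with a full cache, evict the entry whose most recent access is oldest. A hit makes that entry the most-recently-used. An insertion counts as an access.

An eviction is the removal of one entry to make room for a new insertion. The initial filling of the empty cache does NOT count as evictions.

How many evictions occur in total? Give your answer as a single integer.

LRU simulation (capacity=5):
  1. access pig: MISS. Cache (LRU->MRU): [pig]
  2. access pig: HIT. Cache (LRU->MRU): [pig]
  3. access owl: MISS. Cache (LRU->MRU): [pig owl]
  4. access owl: HIT. Cache (LRU->MRU): [pig owl]
  5. access ram: MISS. Cache (LRU->MRU): [pig owl ram]
  6. access owl: HIT. Cache (LRU->MRU): [pig ram owl]
  7. access bee: MISS. Cache (LRU->MRU): [pig ram owl bee]
  8. access ram: HIT. Cache (LRU->MRU): [pig owl bee ram]
  9. access ram: HIT. Cache (LRU->MRU): [pig owl bee ram]
  10. access bee: HIT. Cache (LRU->MRU): [pig owl ram bee]
  11. access bat: MISS. Cache (LRU->MRU): [pig owl ram bee bat]
  12. access ram: HIT. Cache (LRU->MRU): [pig owl bee bat ram]
  13. access hen: MISS, evict pig. Cache (LRU->MRU): [owl bee bat ram hen]
  14. access bat: HIT. Cache (LRU->MRU): [owl bee ram hen bat]
  15. access owl: HIT. Cache (LRU->MRU): [bee ram hen bat owl]
  16. access bee: HIT. Cache (LRU->MRU): [ram hen bat owl bee]
  17. access owl: HIT. Cache (LRU->MRU): [ram hen bat bee owl]
  18. access ram: HIT. Cache (LRU->MRU): [hen bat bee owl ram]
  19. access bat: HIT. Cache (LRU->MRU): [hen bee owl ram bat]
  20. access ram: HIT. Cache (LRU->MRU): [hen bee owl bat ram]
  21. access ram: HIT. Cache (LRU->MRU): [hen bee owl bat ram]
  22. access fox: MISS, evict hen. Cache (LRU->MRU): [bee owl bat ram fox]
  23. access owl: HIT. Cache (LRU->MRU): [bee bat ram fox owl]
  24. access ram: HIT. Cache (LRU->MRU): [bee bat fox owl ram]
  25. access fox: HIT. Cache (LRU->MRU): [bee bat owl ram fox]
  26. access fox: HIT. Cache (LRU->MRU): [bee bat owl ram fox]
  27. access owl: HIT. Cache (LRU->MRU): [bee bat ram fox owl]
  28. access pig: MISS, evict bee. Cache (LRU->MRU): [bat ram fox owl pig]
  29. access pig: HIT. Cache (LRU->MRU): [bat ram fox owl pig]
  30. access pig: HIT. Cache (LRU->MRU): [bat ram fox owl pig]
  31. access hen: MISS, evict bat. Cache (LRU->MRU): [ram fox owl pig hen]
  32. access pig: HIT. Cache (LRU->MRU): [ram fox owl hen pig]
Total: 23 hits, 9 misses, 4 evictions

Answer: 4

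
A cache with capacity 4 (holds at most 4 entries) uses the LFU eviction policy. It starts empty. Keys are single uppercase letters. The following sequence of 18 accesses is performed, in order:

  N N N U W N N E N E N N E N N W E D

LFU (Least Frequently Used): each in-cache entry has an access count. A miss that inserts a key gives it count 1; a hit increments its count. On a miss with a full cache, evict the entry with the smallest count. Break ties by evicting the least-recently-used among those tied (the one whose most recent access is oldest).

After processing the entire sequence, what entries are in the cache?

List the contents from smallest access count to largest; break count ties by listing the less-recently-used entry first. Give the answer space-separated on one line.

LFU simulation (capacity=4):
  1. access N: MISS. Cache: [N(c=1)]
  2. access N: HIT, count now 2. Cache: [N(c=2)]
  3. access N: HIT, count now 3. Cache: [N(c=3)]
  4. access U: MISS. Cache: [U(c=1) N(c=3)]
  5. access W: MISS. Cache: [U(c=1) W(c=1) N(c=3)]
  6. access N: HIT, count now 4. Cache: [U(c=1) W(c=1) N(c=4)]
  7. access N: HIT, count now 5. Cache: [U(c=1) W(c=1) N(c=5)]
  8. access E: MISS. Cache: [U(c=1) W(c=1) E(c=1) N(c=5)]
  9. access N: HIT, count now 6. Cache: [U(c=1) W(c=1) E(c=1) N(c=6)]
  10. access E: HIT, count now 2. Cache: [U(c=1) W(c=1) E(c=2) N(c=6)]
  11. access N: HIT, count now 7. Cache: [U(c=1) W(c=1) E(c=2) N(c=7)]
  12. access N: HIT, count now 8. Cache: [U(c=1) W(c=1) E(c=2) N(c=8)]
  13. access E: HIT, count now 3. Cache: [U(c=1) W(c=1) E(c=3) N(c=8)]
  14. access N: HIT, count now 9. Cache: [U(c=1) W(c=1) E(c=3) N(c=9)]
  15. access N: HIT, count now 10. Cache: [U(c=1) W(c=1) E(c=3) N(c=10)]
  16. access W: HIT, count now 2. Cache: [U(c=1) W(c=2) E(c=3) N(c=10)]
  17. access E: HIT, count now 4. Cache: [U(c=1) W(c=2) E(c=4) N(c=10)]
  18. access D: MISS, evict U(c=1). Cache: [D(c=1) W(c=2) E(c=4) N(c=10)]
Total: 13 hits, 5 misses, 1 evictions

Answer: D W E N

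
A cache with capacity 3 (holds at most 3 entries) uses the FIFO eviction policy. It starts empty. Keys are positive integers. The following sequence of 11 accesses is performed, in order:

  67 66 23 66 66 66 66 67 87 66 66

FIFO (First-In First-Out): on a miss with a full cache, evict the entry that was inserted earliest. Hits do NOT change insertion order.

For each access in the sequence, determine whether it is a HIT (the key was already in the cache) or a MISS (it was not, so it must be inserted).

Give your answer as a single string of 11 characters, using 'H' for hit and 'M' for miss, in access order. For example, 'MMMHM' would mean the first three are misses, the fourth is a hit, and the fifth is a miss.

FIFO simulation (capacity=3):
  1. access 67: MISS. Cache (old->new): [67]
  2. access 66: MISS. Cache (old->new): [67 66]
  3. access 23: MISS. Cache (old->new): [67 66 23]
  4. access 66: HIT. Cache (old->new): [67 66 23]
  5. access 66: HIT. Cache (old->new): [67 66 23]
  6. access 66: HIT. Cache (old->new): [67 66 23]
  7. access 66: HIT. Cache (old->new): [67 66 23]
  8. access 67: HIT. Cache (old->new): [67 66 23]
  9. access 87: MISS, evict 67. Cache (old->new): [66 23 87]
  10. access 66: HIT. Cache (old->new): [66 23 87]
  11. access 66: HIT. Cache (old->new): [66 23 87]
Total: 7 hits, 4 misses, 1 evictions

Answer: MMMHHHHHMHH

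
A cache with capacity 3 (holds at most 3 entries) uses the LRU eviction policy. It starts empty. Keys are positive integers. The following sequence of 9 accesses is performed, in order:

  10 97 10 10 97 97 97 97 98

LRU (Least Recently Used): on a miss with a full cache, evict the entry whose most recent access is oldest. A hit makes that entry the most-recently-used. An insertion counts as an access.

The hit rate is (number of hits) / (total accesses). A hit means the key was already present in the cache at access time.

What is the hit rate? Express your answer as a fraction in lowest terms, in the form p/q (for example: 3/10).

Answer: 2/3

Derivation:
LRU simulation (capacity=3):
  1. access 10: MISS. Cache (LRU->MRU): [10]
  2. access 97: MISS. Cache (LRU->MRU): [10 97]
  3. access 10: HIT. Cache (LRU->MRU): [97 10]
  4. access 10: HIT. Cache (LRU->MRU): [97 10]
  5. access 97: HIT. Cache (LRU->MRU): [10 97]
  6. access 97: HIT. Cache (LRU->MRU): [10 97]
  7. access 97: HIT. Cache (LRU->MRU): [10 97]
  8. access 97: HIT. Cache (LRU->MRU): [10 97]
  9. access 98: MISS. Cache (LRU->MRU): [10 97 98]
Total: 6 hits, 3 misses, 0 evictions

Hit rate = 6/9 = 2/3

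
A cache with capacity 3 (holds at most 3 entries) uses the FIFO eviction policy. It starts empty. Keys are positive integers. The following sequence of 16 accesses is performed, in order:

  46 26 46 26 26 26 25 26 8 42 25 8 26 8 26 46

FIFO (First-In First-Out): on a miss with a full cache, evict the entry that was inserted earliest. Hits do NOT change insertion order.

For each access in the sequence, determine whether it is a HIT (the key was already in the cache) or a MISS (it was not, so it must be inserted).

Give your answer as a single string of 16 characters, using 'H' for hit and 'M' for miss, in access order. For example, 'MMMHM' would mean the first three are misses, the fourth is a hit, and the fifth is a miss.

FIFO simulation (capacity=3):
  1. access 46: MISS. Cache (old->new): [46]
  2. access 26: MISS. Cache (old->new): [46 26]
  3. access 46: HIT. Cache (old->new): [46 26]
  4. access 26: HIT. Cache (old->new): [46 26]
  5. access 26: HIT. Cache (old->new): [46 26]
  6. access 26: HIT. Cache (old->new): [46 26]
  7. access 25: MISS. Cache (old->new): [46 26 25]
  8. access 26: HIT. Cache (old->new): [46 26 25]
  9. access 8: MISS, evict 46. Cache (old->new): [26 25 8]
  10. access 42: MISS, evict 26. Cache (old->new): [25 8 42]
  11. access 25: HIT. Cache (old->new): [25 8 42]
  12. access 8: HIT. Cache (old->new): [25 8 42]
  13. access 26: MISS, evict 25. Cache (old->new): [8 42 26]
  14. access 8: HIT. Cache (old->new): [8 42 26]
  15. access 26: HIT. Cache (old->new): [8 42 26]
  16. access 46: MISS, evict 8. Cache (old->new): [42 26 46]
Total: 9 hits, 7 misses, 4 evictions

Answer: MMHHHHMHMMHHMHHM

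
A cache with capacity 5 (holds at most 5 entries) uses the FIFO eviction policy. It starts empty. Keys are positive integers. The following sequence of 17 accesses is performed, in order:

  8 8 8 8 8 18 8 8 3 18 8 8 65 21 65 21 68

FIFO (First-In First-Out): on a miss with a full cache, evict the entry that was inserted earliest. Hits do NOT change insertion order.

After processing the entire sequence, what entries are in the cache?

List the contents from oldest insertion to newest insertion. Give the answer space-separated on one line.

Answer: 18 3 65 21 68

Derivation:
FIFO simulation (capacity=5):
  1. access 8: MISS. Cache (old->new): [8]
  2. access 8: HIT. Cache (old->new): [8]
  3. access 8: HIT. Cache (old->new): [8]
  4. access 8: HIT. Cache (old->new): [8]
  5. access 8: HIT. Cache (old->new): [8]
  6. access 18: MISS. Cache (old->new): [8 18]
  7. access 8: HIT. Cache (old->new): [8 18]
  8. access 8: HIT. Cache (old->new): [8 18]
  9. access 3: MISS. Cache (old->new): [8 18 3]
  10. access 18: HIT. Cache (old->new): [8 18 3]
  11. access 8: HIT. Cache (old->new): [8 18 3]
  12. access 8: HIT. Cache (old->new): [8 18 3]
  13. access 65: MISS. Cache (old->new): [8 18 3 65]
  14. access 21: MISS. Cache (old->new): [8 18 3 65 21]
  15. access 65: HIT. Cache (old->new): [8 18 3 65 21]
  16. access 21: HIT. Cache (old->new): [8 18 3 65 21]
  17. access 68: MISS, evict 8. Cache (old->new): [18 3 65 21 68]
Total: 11 hits, 6 misses, 1 evictions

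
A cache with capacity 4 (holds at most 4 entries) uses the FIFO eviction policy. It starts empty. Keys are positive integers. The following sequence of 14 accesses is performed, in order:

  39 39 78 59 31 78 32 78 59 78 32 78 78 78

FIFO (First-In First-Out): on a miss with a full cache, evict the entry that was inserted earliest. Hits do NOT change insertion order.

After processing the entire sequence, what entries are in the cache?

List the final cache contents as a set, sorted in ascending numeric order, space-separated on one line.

FIFO simulation (capacity=4):
  1. access 39: MISS. Cache (old->new): [39]
  2. access 39: HIT. Cache (old->new): [39]
  3. access 78: MISS. Cache (old->new): [39 78]
  4. access 59: MISS. Cache (old->new): [39 78 59]
  5. access 31: MISS. Cache (old->new): [39 78 59 31]
  6. access 78: HIT. Cache (old->new): [39 78 59 31]
  7. access 32: MISS, evict 39. Cache (old->new): [78 59 31 32]
  8. access 78: HIT. Cache (old->new): [78 59 31 32]
  9. access 59: HIT. Cache (old->new): [78 59 31 32]
  10. access 78: HIT. Cache (old->new): [78 59 31 32]
  11. access 32: HIT. Cache (old->new): [78 59 31 32]
  12. access 78: HIT. Cache (old->new): [78 59 31 32]
  13. access 78: HIT. Cache (old->new): [78 59 31 32]
  14. access 78: HIT. Cache (old->new): [78 59 31 32]
Total: 9 hits, 5 misses, 1 evictions

Answer: 31 32 59 78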